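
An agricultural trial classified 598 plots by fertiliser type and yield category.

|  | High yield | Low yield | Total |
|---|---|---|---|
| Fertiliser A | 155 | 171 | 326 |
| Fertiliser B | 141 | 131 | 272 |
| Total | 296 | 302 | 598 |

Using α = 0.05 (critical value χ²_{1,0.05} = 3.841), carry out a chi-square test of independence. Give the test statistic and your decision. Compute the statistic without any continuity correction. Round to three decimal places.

Grand total N = 598.
Expected counts (row total × column total / N):
  Fertiliser A, High yield: 326×296/598 = 161.3645
  Fertiliser A, Low yield: 326×302/598 = 164.6355
  Fertiliser B, High yield: 272×296/598 = 134.6355
  Fertiliser B, Low yield: 272×302/598 = 137.3645
Contributions (O − E)²/E:
  (155 − 161.3645)²/161.3645 = 0.2510
  (171 − 164.6355)²/164.6355 = 0.2460
  (141 − 134.6355)²/134.6355 = 0.3009
  (131 − 137.3645)²/137.3645 = 0.2949
χ² = 0.2510 + 0.2460 + 0.3009 + 0.2949 = 1.093
df = (2−1)(2−1) = 1. Since 1.093 < 3.841, fail to reject the null hypothesis of independence at α = 0.05.

1.093; fail to reject H₀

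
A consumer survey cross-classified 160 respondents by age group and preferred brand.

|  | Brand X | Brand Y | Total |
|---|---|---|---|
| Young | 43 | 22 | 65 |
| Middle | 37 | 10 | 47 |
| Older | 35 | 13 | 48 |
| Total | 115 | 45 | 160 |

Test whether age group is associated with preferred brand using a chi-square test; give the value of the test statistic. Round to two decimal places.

2.17

Grand total N = 160.
Expected counts (row total × column total / N):
  Young, Brand X: 65×115/160 = 46.719
  Young, Brand Y: 65×45/160 = 18.281
  Middle, Brand X: 47×115/160 = 33.781
  Middle, Brand Y: 47×45/160 = 13.219
  Older, Brand X: 48×115/160 = 34.500
  Older, Brand Y: 48×45/160 = 13.500
Contributions (O − E)²/E:
  (43 − 46.719)²/46.719 = 0.2960
  (22 − 18.281)²/18.281 = 0.7566
  (37 − 33.781)²/33.781 = 0.3067
  (10 − 13.219)²/13.219 = 0.7839
  (35 − 34.500)²/34.500 = 0.0072
  (13 − 13.500)²/13.500 = 0.0185
χ² = 0.2960 + 0.7566 + 0.3067 + 0.7839 + 0.0072 + 0.0185 = 2.17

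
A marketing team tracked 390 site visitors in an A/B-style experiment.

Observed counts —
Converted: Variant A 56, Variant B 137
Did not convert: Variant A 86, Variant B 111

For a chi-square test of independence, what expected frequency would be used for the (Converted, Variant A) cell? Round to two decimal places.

Row total (Converted) = 193; column total (Variant A) = 142; grand total N = 390.
Expected count = (row total × column total) / N = 193 × 142 / 390 = 70.27.

70.27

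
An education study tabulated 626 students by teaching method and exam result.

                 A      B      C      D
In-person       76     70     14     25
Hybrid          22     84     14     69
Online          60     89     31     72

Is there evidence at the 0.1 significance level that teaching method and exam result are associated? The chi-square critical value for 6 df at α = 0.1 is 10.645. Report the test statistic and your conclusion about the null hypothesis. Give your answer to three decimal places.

57.848; reject H₀

Row totals: 185, 189, 252. Column totals: 158, 243, 59, 166. Grand total N = 626.
Expected counts (row total × column total / N):
  In-person, A: 185×158/626 = 46.6933
  In-person, B: 185×243/626 = 71.8131
  In-person, C: 185×59/626 = 17.4361
  In-person, D: 185×166/626 = 49.0575
  Hybrid, A: 189×158/626 = 47.7029
  Hybrid, B: 189×243/626 = 73.3658
  Hybrid, C: 189×59/626 = 17.8131
  Hybrid, D: 189×166/626 = 50.1182
  Online, A: 252×158/626 = 63.6038
  Online, B: 252×243/626 = 97.8211
  Online, C: 252×59/626 = 23.7508
  Online, D: 252×166/626 = 66.8243
Contributions (O − E)²/E:
  (76 − 46.6933)²/46.6933 = 18.3941
  (70 − 71.8131)²/71.8131 = 0.0458
  (14 − 17.4361)²/17.4361 = 0.6771
  (25 − 49.0575)²/49.0575 = 11.7977
  (22 − 47.7029)²/47.7029 = 13.8490
  (84 − 73.3658)²/73.3658 = 1.5414
  (14 − 17.8131)²/17.8131 = 0.8162
  (69 − 50.1182)²/50.1182 = 7.1136
  (60 − 63.6038)²/63.6038 = 0.2042
  (89 − 97.8211)²/97.8211 = 0.7955
  (31 − 23.7508)²/23.7508 = 2.2126
  (72 − 66.8243)²/66.8243 = 0.4009
χ² = 18.3941 + 0.0458 + 0.6771 + 11.7977 + 13.8490 + 1.5414 + 0.8162 + 7.1136 + 0.2042 + 0.7955 + 2.2126 + 0.4009 = 57.848
df = (3−1)(4−1) = 6. Since 57.848 > 10.645, reject the null hypothesis of independence at α = 0.1.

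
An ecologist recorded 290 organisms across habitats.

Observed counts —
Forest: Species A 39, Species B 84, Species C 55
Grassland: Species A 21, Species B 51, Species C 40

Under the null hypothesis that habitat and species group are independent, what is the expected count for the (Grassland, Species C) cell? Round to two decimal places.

36.69

Row total (Grassland) = 112; column total (Species C) = 95; grand total N = 290.
Expected count = (row total × column total) / N = 112 × 95 / 290 = 36.69.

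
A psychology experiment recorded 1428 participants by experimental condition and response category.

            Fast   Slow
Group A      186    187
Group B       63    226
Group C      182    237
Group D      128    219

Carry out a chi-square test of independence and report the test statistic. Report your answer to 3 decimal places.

58.480

Row totals: 373, 289, 419, 347. Column totals: 559, 869. Grand total N = 1428.
Expected counts (row total × column total / N):
  Group A, Fast: 373×559/1428 = 146.0133
  Group A, Slow: 373×869/1428 = 226.9867
  Group B, Fast: 289×559/1428 = 113.1310
  Group B, Slow: 289×869/1428 = 175.8690
  Group C, Fast: 419×559/1428 = 164.0203
  Group C, Slow: 419×869/1428 = 254.9797
  Group D, Fast: 347×559/1428 = 135.8354
  Group D, Slow: 347×869/1428 = 211.1646
Contributions (O − E)²/E:
  (186 − 146.0133)²/146.0133 = 10.9506
  (187 − 226.9867)²/226.9867 = 7.0442
  (63 − 113.1310)²/113.1310 = 22.2142
  (226 − 175.8690)²/175.8690 = 14.2897
  (182 − 164.0203)²/164.0203 = 1.9709
  (237 − 254.9797)²/254.9797 = 1.2678
  (128 − 135.8354)²/135.8354 = 0.4520
  (219 − 211.1646)²/211.1646 = 0.2907
χ² = 10.9506 + 7.0442 + 22.2142 + 14.2897 + 1.9709 + 1.2678 + 0.4520 + 0.2907 = 58.480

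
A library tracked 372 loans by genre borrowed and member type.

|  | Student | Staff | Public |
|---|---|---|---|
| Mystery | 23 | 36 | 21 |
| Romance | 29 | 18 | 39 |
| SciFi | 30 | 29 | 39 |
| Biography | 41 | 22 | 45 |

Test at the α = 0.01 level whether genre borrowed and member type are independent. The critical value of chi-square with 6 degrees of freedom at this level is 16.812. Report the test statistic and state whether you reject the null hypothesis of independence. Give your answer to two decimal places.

17.91; reject H₀

Row totals: 80, 86, 98, 108. Column totals: 123, 105, 144. Grand total N = 372.
Expected counts (row total × column total / N):
  Mystery, Student: 80×123/372 = 26.452
  Mystery, Staff: 80×105/372 = 22.581
  Mystery, Public: 80×144/372 = 30.968
  Romance, Student: 86×123/372 = 28.435
  Romance, Staff: 86×105/372 = 24.274
  Romance, Public: 86×144/372 = 33.290
  SciFi, Student: 98×123/372 = 32.403
  SciFi, Staff: 98×105/372 = 27.661
  SciFi, Public: 98×144/372 = 37.935
  Biography, Student: 108×123/372 = 35.710
  Biography, Staff: 108×105/372 = 30.484
  Biography, Public: 108×144/372 = 41.806
Contributions (O − E)²/E:
  (23 − 26.452)²/26.452 = 0.4505
  (36 − 22.581)²/22.581 = 7.9744
  (21 − 30.968)²/30.968 = 3.2085
  (29 − 28.435)²/28.435 = 0.0112
  (18 − 24.274)²/24.274 = 1.6216
  (39 − 33.290)²/33.290 = 0.9794
  (30 − 32.403)²/32.403 = 0.1782
  (29 − 27.661)²/27.661 = 0.0648
  (39 − 37.935)²/37.935 = 0.0299
  (41 − 35.710)²/35.710 = 0.7836
  (22 − 30.484)²/30.484 = 2.3612
  (45 − 41.806)²/41.806 = 0.2440
χ² = 0.4505 + 7.9744 + 3.2085 + 0.0112 + 1.6216 + 0.9794 + 0.1782 + 0.0648 + 0.0299 + 0.7836 + 2.3612 + 0.2440 = 17.91
df = (4−1)(3−1) = 6. Since 17.91 > 16.812, reject the null hypothesis of independence at α = 0.01.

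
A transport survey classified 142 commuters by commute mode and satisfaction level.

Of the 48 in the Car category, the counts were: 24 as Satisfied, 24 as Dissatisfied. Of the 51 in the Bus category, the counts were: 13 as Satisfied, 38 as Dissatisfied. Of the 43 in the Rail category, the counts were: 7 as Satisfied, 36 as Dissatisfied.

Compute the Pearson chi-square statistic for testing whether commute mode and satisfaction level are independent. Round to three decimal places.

13.184

Row totals: 48, 51, 43. Column totals: 44, 98. Grand total N = 142.
Expected counts (row total × column total / N):
  Car, Satisfied: 48×44/142 = 14.87324
  Car, Dissatisfied: 48×98/142 = 33.12676
  Bus, Satisfied: 51×44/142 = 15.80282
  Bus, Dissatisfied: 51×98/142 = 35.19718
  Rail, Satisfied: 43×44/142 = 13.32394
  Rail, Dissatisfied: 43×98/142 = 29.67606
Contributions (O − E)²/E:
  (24 − 14.87324)²/14.87324 = 5.6005
  (24 − 33.12676)²/33.12676 = 2.5145
  (13 − 15.80282)²/15.80282 = 0.4971
  (38 − 35.19718)²/35.19718 = 0.2232
  (7 − 13.32394)²/13.32394 = 3.0015
  (36 − 29.67606)²/29.67606 = 1.3476
χ² = 5.6005 + 2.5145 + 0.4971 + 0.2232 + 3.0015 + 1.3476 = 13.184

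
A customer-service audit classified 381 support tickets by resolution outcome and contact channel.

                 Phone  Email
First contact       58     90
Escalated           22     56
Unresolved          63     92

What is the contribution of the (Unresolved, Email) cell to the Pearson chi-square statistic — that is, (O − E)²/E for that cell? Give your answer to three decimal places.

0.240

Row total (Unresolved) = 155; column total (Email) = 238; N = 381.
Expected count E = 155 × 238 / 381 = 96.8241.
Contribution = (O − E)²/E = (92 − 96.8241)² / 96.8241 = 0.240.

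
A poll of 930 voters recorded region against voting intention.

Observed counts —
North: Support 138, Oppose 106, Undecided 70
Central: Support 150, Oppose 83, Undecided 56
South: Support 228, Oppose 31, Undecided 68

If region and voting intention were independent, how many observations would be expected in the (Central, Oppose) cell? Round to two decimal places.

Row total (Central) = 289; column total (Oppose) = 220; grand total N = 930.
Expected count = (row total × column total) / N = 289 × 220 / 930 = 68.37.

68.37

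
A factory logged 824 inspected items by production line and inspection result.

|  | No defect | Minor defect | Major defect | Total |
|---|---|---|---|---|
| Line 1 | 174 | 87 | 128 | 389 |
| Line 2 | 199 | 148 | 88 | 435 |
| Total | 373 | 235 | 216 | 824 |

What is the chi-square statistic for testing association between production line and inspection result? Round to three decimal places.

Grand total N = 824.
Expected counts (row total × column total / N):
  Line 1, No defect: 389×373/824 = 176.0886
  Line 1, Minor defect: 389×235/824 = 110.9405
  Line 1, Major defect: 389×216/824 = 101.9709
  Line 2, No defect: 435×373/824 = 196.9114
  Line 2, Minor defect: 435×235/824 = 124.0595
  Line 2, Major defect: 435×216/824 = 114.0291
Contributions (O − E)²/E:
  (174 − 176.0886)²/176.0886 = 0.0248
  (87 − 110.9405)²/110.9405 = 5.1663
  (128 − 101.9709)²/101.9709 = 6.6442
  (199 − 196.9114)²/196.9114 = 0.0222
  (148 − 124.0595)²/124.0595 = 4.6199
  (88 − 114.0291)²/114.0291 = 5.9416
χ² = 0.0248 + 5.1663 + 6.6442 + 0.0222 + 4.6199 + 5.9416 = 22.419

22.419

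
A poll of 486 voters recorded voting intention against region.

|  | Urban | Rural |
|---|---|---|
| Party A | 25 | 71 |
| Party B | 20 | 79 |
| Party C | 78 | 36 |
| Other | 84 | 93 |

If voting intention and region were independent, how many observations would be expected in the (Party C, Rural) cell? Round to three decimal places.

Row total (Party C) = 114; column total (Rural) = 279; grand total N = 486.
Expected count = (row total × column total) / N = 114 × 279 / 486 = 65.444.

65.444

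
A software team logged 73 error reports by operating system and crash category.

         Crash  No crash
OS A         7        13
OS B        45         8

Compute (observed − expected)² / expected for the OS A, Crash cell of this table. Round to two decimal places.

3.69

Row total (OS A) = 20; column total (Crash) = 52; N = 73.
Expected count E = 20 × 52 / 73 = 14.247.
Contribution = (O − E)²/E = (7 − 14.247)² / 14.247 = 3.69.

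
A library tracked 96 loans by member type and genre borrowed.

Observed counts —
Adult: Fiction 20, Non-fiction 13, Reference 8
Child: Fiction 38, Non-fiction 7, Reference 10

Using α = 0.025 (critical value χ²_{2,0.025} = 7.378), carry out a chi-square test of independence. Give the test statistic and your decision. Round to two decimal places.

Row totals: 41, 55. Column totals: 58, 20, 18. Grand total N = 96.
Expected counts (row total × column total / N):
  Adult, Fiction: 41×58/96 = 24.7708
  Adult, Non-fiction: 41×20/96 = 8.5417
  Adult, Reference: 41×18/96 = 7.6875
  Child, Fiction: 55×58/96 = 33.2292
  Child, Non-fiction: 55×20/96 = 11.4583
  Child, Reference: 55×18/96 = 10.3125
Contributions (O − E)²/E:
  (20 − 24.7708)²/24.7708 = 0.9188
  (13 − 8.5417)²/8.5417 = 2.3270
  (8 − 7.6875)²/7.6875 = 0.0127
  (38 − 33.2292)²/33.2292 = 0.6850
  (7 − 11.4583)²/11.4583 = 1.7347
  (10 − 10.3125)²/10.3125 = 0.0095
χ² = 0.9188 + 2.3270 + 0.0127 + 0.6850 + 1.7347 + 0.0095 = 5.69
df = (2−1)(3−1) = 2. Since 5.69 < 7.378, fail to reject the null hypothesis of independence at α = 0.025.

5.69; fail to reject H₀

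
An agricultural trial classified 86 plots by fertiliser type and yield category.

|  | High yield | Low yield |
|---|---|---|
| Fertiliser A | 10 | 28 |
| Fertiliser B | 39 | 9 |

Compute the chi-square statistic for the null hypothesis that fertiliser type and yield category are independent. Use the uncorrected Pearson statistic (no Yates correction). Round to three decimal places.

26.110

Row totals: 38, 48. Column totals: 49, 37. Grand total N = 86.
Expected counts (row total × column total / N):
  Fertiliser A, High yield: 38×49/86 = 21.65116
  Fertiliser A, Low yield: 38×37/86 = 16.34884
  Fertiliser B, High yield: 48×49/86 = 27.34884
  Fertiliser B, Low yield: 48×37/86 = 20.65116
Contributions (O − E)²/E:
  (10 − 21.65116)²/21.65116 = 6.2699
  (28 − 16.34884)²/16.34884 = 8.3033
  (39 − 27.34884)²/27.34884 = 4.9636
  (9 − 20.65116)²/20.65116 = 6.5735
χ² = 6.2699 + 8.3033 + 4.9636 + 6.5735 = 26.110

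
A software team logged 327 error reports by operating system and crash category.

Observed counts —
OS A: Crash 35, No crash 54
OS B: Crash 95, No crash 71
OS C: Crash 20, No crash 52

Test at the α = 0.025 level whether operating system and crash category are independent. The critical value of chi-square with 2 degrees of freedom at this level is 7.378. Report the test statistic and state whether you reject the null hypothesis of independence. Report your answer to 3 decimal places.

Row totals: 89, 166, 72. Column totals: 150, 177. Grand total N = 327.
Expected counts (row total × column total / N):
  OS A, Crash: 89×150/327 = 40.8257
  OS A, No crash: 89×177/327 = 48.1743
  OS B, Crash: 166×150/327 = 76.1468
  OS B, No crash: 166×177/327 = 89.8532
  OS C, Crash: 72×150/327 = 33.0275
  OS C, No crash: 72×177/327 = 38.9725
Contributions (O − E)²/E:
  (35 − 40.8257)²/40.8257 = 0.8313
  (54 − 48.1743)²/48.1743 = 0.7045
  (95 − 76.1468)²/76.1468 = 4.6679
  (71 − 89.8532)²/89.8532 = 3.9558
  (20 − 33.0275)²/33.0275 = 5.1386
  (52 − 38.9725)²/38.9725 = 4.3548
χ² = 0.8313 + 0.7045 + 4.6679 + 3.9558 + 5.1386 + 4.3548 = 19.653
df = (3−1)(2−1) = 2. Since 19.653 > 7.378, reject the null hypothesis of independence at α = 0.025.

19.653; reject H₀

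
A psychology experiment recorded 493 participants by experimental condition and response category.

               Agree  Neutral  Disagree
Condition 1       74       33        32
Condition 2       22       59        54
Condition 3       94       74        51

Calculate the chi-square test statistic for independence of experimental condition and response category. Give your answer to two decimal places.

Row totals: 139, 135, 219. Column totals: 190, 166, 137. Grand total N = 493.
Expected counts (row total × column total / N):
  Condition 1, Agree: 139×190/493 = 53.570
  Condition 1, Neutral: 139×166/493 = 46.803
  Condition 1, Disagree: 139×137/493 = 38.627
  Condition 2, Agree: 135×190/493 = 52.028
  Condition 2, Neutral: 135×166/493 = 45.456
  Condition 2, Disagree: 135×137/493 = 37.515
  Condition 3, Agree: 219×190/493 = 84.402
  Condition 3, Neutral: 219×166/493 = 73.740
  Condition 3, Disagree: 219×137/493 = 60.858
Contributions (O − E)²/E:
  (74 − 53.570)²/53.570 = 7.7914
  (33 − 46.803)²/46.803 = 4.0707
  (32 − 38.627)²/38.627 = 1.1370
  (22 − 52.028)²/52.028 = 17.3307
  (59 − 45.456)²/45.456 = 4.0355
  (54 − 37.515)²/37.515 = 7.2439
  (94 − 84.402)²/84.402 = 1.0915
  (74 − 73.740)²/73.740 = 0.0009
  (51 − 60.858)²/60.858 = 1.5968
χ² = 7.7914 + 4.0707 + 1.1370 + 17.3307 + 4.0355 + 7.2439 + 1.0915 + 0.0009 + 1.5968 = 44.30

44.30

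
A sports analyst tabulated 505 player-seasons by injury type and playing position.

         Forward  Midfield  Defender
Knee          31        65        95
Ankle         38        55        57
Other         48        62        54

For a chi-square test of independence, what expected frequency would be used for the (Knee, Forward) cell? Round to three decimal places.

Row total (Knee) = 191; column total (Forward) = 117; grand total N = 505.
Expected count = (row total × column total) / N = 191 × 117 / 505 = 44.251.

44.251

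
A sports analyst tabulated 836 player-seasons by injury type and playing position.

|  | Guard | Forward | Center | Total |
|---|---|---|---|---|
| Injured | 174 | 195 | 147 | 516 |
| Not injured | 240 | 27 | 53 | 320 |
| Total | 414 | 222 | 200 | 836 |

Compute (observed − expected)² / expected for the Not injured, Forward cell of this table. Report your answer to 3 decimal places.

Row total (Not injured) = 320; column total (Forward) = 222; N = 836.
Expected count E = 320 × 222 / 836 = 84.9761.
Contribution = (O − E)²/E = (27 − 84.9761)² / 84.9761 = 39.555.

39.555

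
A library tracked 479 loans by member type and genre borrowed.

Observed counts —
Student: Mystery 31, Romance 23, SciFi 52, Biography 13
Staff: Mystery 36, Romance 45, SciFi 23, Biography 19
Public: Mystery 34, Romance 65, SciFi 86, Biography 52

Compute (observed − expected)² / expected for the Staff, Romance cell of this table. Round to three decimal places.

Row total (Staff) = 123; column total (Romance) = 133; N = 479.
Expected count E = 123 × 133 / 479 = 34.1524.
Contribution = (O − E)²/E = (45 − 34.1524)² / 34.1524 = 3.445.

3.445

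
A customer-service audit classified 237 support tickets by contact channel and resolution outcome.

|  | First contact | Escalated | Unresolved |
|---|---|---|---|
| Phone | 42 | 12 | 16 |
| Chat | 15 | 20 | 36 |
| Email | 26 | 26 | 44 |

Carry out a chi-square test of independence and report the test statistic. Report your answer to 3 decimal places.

28.191

Row totals: 70, 71, 96. Column totals: 83, 58, 96. Grand total N = 237.
Expected counts (row total × column total / N):
  Phone, First contact: 70×83/237 = 24.5148
  Phone, Escalated: 70×58/237 = 17.1308
  Phone, Unresolved: 70×96/237 = 28.3544
  Chat, First contact: 71×83/237 = 24.8650
  Chat, Escalated: 71×58/237 = 17.3755
  Chat, Unresolved: 71×96/237 = 28.7595
  Email, First contact: 96×83/237 = 33.6203
  Email, Escalated: 96×58/237 = 23.4937
  Email, Unresolved: 96×96/237 = 38.8861
Contributions (O − E)²/E:
  (42 − 24.5148)²/24.5148 = 12.4713
  (12 − 17.1308)²/17.1308 = 1.5367
  (16 − 28.3544)²/28.3544 = 5.3830
  (15 − 24.8650)²/24.8650 = 3.9139
  (20 − 17.3755)²/17.3755 = 0.3964
  (36 − 28.7595)²/28.7595 = 1.8229
  (26 − 33.6203)²/33.6203 = 1.7272
  (26 − 23.4937)²/23.4937 = 0.2674
  (44 − 38.8861)²/38.8861 = 0.6725
χ² = 12.4713 + 1.5367 + 5.3830 + 3.9139 + 0.3964 + 1.8229 + 1.7272 + 0.2674 + 0.6725 = 28.191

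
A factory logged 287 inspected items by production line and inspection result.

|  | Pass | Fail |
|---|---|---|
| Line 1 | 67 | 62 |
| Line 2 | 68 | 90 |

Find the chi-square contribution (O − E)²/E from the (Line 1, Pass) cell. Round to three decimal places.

0.658

Row total (Line 1) = 129; column total (Pass) = 135; N = 287.
Expected count E = 129 × 135 / 287 = 60.6794.
Contribution = (O − E)²/E = (67 − 60.6794)² / 60.6794 = 0.658.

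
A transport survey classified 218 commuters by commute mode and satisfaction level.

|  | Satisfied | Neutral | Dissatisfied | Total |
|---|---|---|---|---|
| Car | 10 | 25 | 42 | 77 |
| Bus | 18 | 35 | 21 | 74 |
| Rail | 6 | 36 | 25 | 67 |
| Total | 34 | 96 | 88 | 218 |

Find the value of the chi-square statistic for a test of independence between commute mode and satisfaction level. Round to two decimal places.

16.42

Grand total N = 218.
Expected counts (row total × column total / N):
  Car, Satisfied: 77×34/218 = 12.009
  Car, Neutral: 77×96/218 = 33.908
  Car, Dissatisfied: 77×88/218 = 31.083
  Bus, Satisfied: 74×34/218 = 11.541
  Bus, Neutral: 74×96/218 = 32.587
  Bus, Dissatisfied: 74×88/218 = 29.872
  Rail, Satisfied: 67×34/218 = 10.450
  Rail, Neutral: 67×96/218 = 29.505
  Rail, Dissatisfied: 67×88/218 = 27.046
Contributions (O − E)²/E:
  (10 − 12.009)²/12.009 = 0.3361
  (25 − 33.908)²/33.908 = 2.3402
  (42 − 31.083)²/31.083 = 3.8343
  (18 − 11.541)²/11.541 = 3.6148
  (35 − 32.587)²/32.587 = 0.1787
  (21 − 29.872)²/29.872 = 2.6350
  (6 − 10.450)²/10.450 = 1.8950
  (36 − 29.505)²/29.505 = 1.4298
  (25 − 27.046)²/27.046 = 0.1548
χ² = 0.3361 + 2.3402 + 3.8343 + 3.6148 + 0.1787 + 2.6350 + 1.8950 + 1.4298 + 0.1548 = 16.42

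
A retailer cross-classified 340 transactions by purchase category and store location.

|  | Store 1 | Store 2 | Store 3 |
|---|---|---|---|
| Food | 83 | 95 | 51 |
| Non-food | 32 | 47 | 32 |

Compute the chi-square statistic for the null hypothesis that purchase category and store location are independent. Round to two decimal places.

2.55

Row totals: 229, 111. Column totals: 115, 142, 83. Grand total N = 340.
Expected counts (row total × column total / N):
  Food, Store 1: 229×115/340 = 77.456
  Food, Store 2: 229×142/340 = 95.641
  Food, Store 3: 229×83/340 = 55.903
  Non-food, Store 1: 111×115/340 = 37.544
  Non-food, Store 2: 111×142/340 = 46.359
  Non-food, Store 3: 111×83/340 = 27.097
Contributions (O − E)²/E:
  (83 − 77.456)²/77.456 = 0.3968
  (95 − 95.641)²/95.641 = 0.0043
  (51 − 55.903)²/55.903 = 0.4300
  (32 − 37.544)²/37.544 = 0.8187
  (47 − 46.359)²/46.359 = 0.0089
  (32 − 27.097)²/27.097 = 0.8872
χ² = 0.3968 + 0.0043 + 0.4300 + 0.8187 + 0.0089 + 0.8872 = 2.55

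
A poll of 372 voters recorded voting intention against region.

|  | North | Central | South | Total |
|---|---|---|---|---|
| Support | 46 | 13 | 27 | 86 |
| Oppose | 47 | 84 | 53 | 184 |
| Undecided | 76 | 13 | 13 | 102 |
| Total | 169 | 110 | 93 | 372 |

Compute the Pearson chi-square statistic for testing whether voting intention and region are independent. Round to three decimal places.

76.767

Grand total N = 372.
Expected counts (row total × column total / N):
  Support, North: 86×169/372 = 39.06989
  Support, Central: 86×110/372 = 25.43011
  Support, South: 86×93/372 = 21.50000
  Oppose, North: 184×169/372 = 83.59140
  Oppose, Central: 184×110/372 = 54.40860
  Oppose, South: 184×93/372 = 46.00000
  Undecided, North: 102×169/372 = 46.33871
  Undecided, Central: 102×110/372 = 30.16129
  Undecided, South: 102×93/372 = 25.50000
Contributions (O − E)²/E:
  (46 − 39.06989)²/39.06989 = 1.2292
  (13 − 25.43011)²/25.43011 = 6.0758
  (27 − 21.50000)²/21.50000 = 1.4070
  (47 − 83.59140)²/83.59140 = 16.0176
  (84 − 54.40860)²/54.40860 = 16.0940
  (53 − 46.00000)²/46.00000 = 1.0652
  (76 − 46.33871)²/46.33871 = 18.9861
  (13 − 30.16129)²/30.16129 = 9.7645
  (13 − 25.50000)²/25.50000 = 6.1275
χ² = 1.2292 + 6.0758 + 1.4070 + 16.0176 + 16.0940 + 1.0652 + 18.9861 + 9.7645 + 6.1275 = 76.767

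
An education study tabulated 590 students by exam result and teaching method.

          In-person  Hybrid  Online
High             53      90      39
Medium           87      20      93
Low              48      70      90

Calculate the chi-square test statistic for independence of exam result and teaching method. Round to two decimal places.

82.26

Row totals: 182, 200, 208. Column totals: 188, 180, 222. Grand total N = 590.
Expected counts (row total × column total / N):
  High, In-person: 182×188/590 = 57.9932
  High, Hybrid: 182×180/590 = 55.5254
  High, Online: 182×222/590 = 68.4814
  Medium, In-person: 200×188/590 = 63.7288
  Medium, Hybrid: 200×180/590 = 61.0169
  Medium, Online: 200×222/590 = 75.2542
  Low, In-person: 208×188/590 = 66.2780
  Low, Hybrid: 208×180/590 = 63.4576
  Low, Online: 208×222/590 = 78.2644
Contributions (O − E)²/E:
  (53 − 57.9932)²/57.9932 = 0.4299
  (90 − 55.5254)²/55.5254 = 21.4046
  (39 − 68.4814)²/68.4814 = 12.6918
  (87 − 63.7288)²/63.7288 = 8.4977
  (20 − 61.0169)²/61.0169 = 27.5725
  (93 − 75.2542)²/75.2542 = 4.1847
  (48 − 66.2780)²/66.2780 = 5.0407
  (70 − 63.4576)²/63.4576 = 0.6745
  (90 − 78.2644)²/78.2644 = 1.7597
χ² = 0.4299 + 21.4046 + 12.6918 + 8.4977 + 27.5725 + 4.1847 + 5.0407 + 0.6745 + 1.7597 = 82.26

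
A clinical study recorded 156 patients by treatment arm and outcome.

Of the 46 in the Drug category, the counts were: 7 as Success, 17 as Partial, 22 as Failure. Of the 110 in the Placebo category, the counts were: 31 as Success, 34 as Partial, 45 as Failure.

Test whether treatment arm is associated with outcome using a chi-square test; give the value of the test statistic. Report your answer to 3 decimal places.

Row totals: 46, 110. Column totals: 38, 51, 67. Grand total N = 156.
Expected counts (row total × column total / N):
  Drug, Success: 46×38/156 = 11.2051
  Drug, Partial: 46×51/156 = 15.0385
  Drug, Failure: 46×67/156 = 19.7564
  Placebo, Success: 110×38/156 = 26.7949
  Placebo, Partial: 110×51/156 = 35.9615
  Placebo, Failure: 110×67/156 = 47.2436
Contributions (O − E)²/E:
  (7 − 11.2051)²/11.2051 = 1.5781
  (17 − 15.0385)²/15.0385 = 0.2558
  (22 − 19.7564)²/19.7564 = 0.2548
  (31 − 26.7949)²/26.7949 = 0.6599
  (34 − 35.9615)²/35.9615 = 0.1070
  (45 − 47.2436)²/47.2436 = 0.1065
χ² = 1.5781 + 0.2558 + 0.2548 + 0.6599 + 0.1070 + 0.1065 = 2.962

2.962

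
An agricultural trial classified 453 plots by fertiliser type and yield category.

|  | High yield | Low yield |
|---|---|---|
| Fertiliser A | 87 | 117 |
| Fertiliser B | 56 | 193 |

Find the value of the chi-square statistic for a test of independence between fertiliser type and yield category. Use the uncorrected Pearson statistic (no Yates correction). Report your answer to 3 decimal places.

Row totals: 204, 249. Column totals: 143, 310. Grand total N = 453.
Expected counts (row total × column total / N):
  Fertiliser A, High yield: 204×143/453 = 64.39735
  Fertiliser A, Low yield: 204×310/453 = 139.60265
  Fertiliser B, High yield: 249×143/453 = 78.60265
  Fertiliser B, Low yield: 249×310/453 = 170.39735
Contributions (O − E)²/E:
  (87 − 64.39735)²/64.39735 = 7.9332
  (117 − 139.60265)²/139.60265 = 3.6595
  (56 − 78.60265)²/78.60265 = 6.4995
  (193 − 170.39735)²/170.39735 = 2.9982
χ² = 7.9332 + 3.6595 + 6.4995 + 2.9982 = 21.090

21.090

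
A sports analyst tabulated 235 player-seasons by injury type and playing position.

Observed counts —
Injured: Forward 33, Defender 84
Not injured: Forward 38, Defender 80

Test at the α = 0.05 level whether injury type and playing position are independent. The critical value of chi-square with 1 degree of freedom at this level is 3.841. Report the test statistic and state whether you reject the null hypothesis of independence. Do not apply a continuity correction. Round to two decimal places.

Row totals: 117, 118. Column totals: 71, 164. Grand total N = 235.
Expected counts (row total × column total / N):
  Injured, Forward: 117×71/235 = 35.349
  Injured, Defender: 117×164/235 = 81.651
  Not injured, Forward: 118×71/235 = 35.651
  Not injured, Defender: 118×164/235 = 82.349
Contributions (O − E)²/E:
  (33 − 35.349)²/35.349 = 0.1561
  (84 − 81.651)²/81.651 = 0.0676
  (38 − 35.651)²/35.651 = 0.1548
  (80 − 82.349)²/82.349 = 0.0670
χ² = 0.1561 + 0.0676 + 0.1548 + 0.0670 = 0.45
df = (2−1)(2−1) = 1. Since 0.45 < 3.841, fail to reject the null hypothesis of independence at α = 0.05.

0.45; fail to reject H₀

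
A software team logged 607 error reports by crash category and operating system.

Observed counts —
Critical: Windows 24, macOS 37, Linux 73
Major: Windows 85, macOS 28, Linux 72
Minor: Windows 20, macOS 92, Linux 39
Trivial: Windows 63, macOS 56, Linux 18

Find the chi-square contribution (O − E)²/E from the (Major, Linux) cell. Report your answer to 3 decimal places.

1.769

Row total (Major) = 185; column total (Linux) = 202; N = 607.
Expected count E = 185 × 202 / 607 = 61.56507.
Contribution = (O − E)²/E = (72 − 61.56507)² / 61.56507 = 1.769.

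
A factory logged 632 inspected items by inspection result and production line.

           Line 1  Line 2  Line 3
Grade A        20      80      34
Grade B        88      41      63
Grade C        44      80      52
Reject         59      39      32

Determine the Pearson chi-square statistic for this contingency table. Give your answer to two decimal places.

69.75

Row totals: 134, 192, 176, 130. Column totals: 211, 240, 181. Grand total N = 632.
Expected counts (row total × column total / N):
  Grade A, Line 1: 134×211/632 = 44.737
  Grade A, Line 2: 134×240/632 = 50.886
  Grade A, Line 3: 134×181/632 = 38.377
  Grade B, Line 1: 192×211/632 = 64.101
  Grade B, Line 2: 192×240/632 = 72.911
  Grade B, Line 3: 192×181/632 = 54.987
  Grade C, Line 1: 176×211/632 = 58.759
  Grade C, Line 2: 176×240/632 = 66.835
  Grade C, Line 3: 176×181/632 = 50.405
  Reject, Line 1: 130×211/632 = 43.402
  Reject, Line 2: 130×240/632 = 49.367
  Reject, Line 3: 130×181/632 = 37.231
Contributions (O − E)²/E:
  (20 − 44.737)²/44.737 = 13.6781
  (80 − 50.886)²/50.886 = 16.6573
  (34 − 38.377)²/38.377 = 0.4992
  (88 − 64.101)²/64.101 = 8.9103
  (41 − 72.911)²/72.911 = 13.9665
  (63 − 54.987)²/54.987 = 1.1677
  (44 − 58.759)²/58.759 = 3.7071
  (80 − 66.835)²/66.835 = 2.5932
  (52 − 50.405)²/50.405 = 0.0505
  (59 − 43.402)²/43.402 = 5.6057
  (39 − 49.367)²/49.367 = 2.1771
  (32 − 37.231)²/37.231 = 0.7350
χ² = 13.6781 + 16.6573 + 0.4992 + 8.9103 + 13.9665 + 1.1677 + 3.7071 + 2.5932 + 0.0505 + 5.6057 + 2.1771 + 0.7350 = 69.75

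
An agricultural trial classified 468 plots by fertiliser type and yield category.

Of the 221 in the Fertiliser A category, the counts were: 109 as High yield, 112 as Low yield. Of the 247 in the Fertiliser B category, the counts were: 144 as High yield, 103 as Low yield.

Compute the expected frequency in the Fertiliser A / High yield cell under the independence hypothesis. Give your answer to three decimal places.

Row total (Fertiliser A) = 221; column total (High yield) = 253; grand total N = 468.
Expected count = (row total × column total) / N = 221 × 253 / 468 = 119.472.

119.472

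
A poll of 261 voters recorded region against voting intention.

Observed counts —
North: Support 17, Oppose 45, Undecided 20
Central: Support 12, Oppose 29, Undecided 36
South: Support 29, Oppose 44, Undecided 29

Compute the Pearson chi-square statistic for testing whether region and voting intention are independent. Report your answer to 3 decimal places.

13.118

Row totals: 82, 77, 102. Column totals: 58, 118, 85. Grand total N = 261.
Expected counts (row total × column total / N):
  North, Support: 82×58/261 = 18.2222
  North, Oppose: 82×118/261 = 37.0728
  North, Undecided: 82×85/261 = 26.7050
  Central, Support: 77×58/261 = 17.1111
  Central, Oppose: 77×118/261 = 34.8123
  Central, Undecided: 77×85/261 = 25.0766
  South, Support: 102×58/261 = 22.6667
  South, Oppose: 102×118/261 = 46.1149
  South, Undecided: 102×85/261 = 33.2184
Contributions (O − E)²/E:
  (17 − 18.2222)²/18.2222 = 0.0820
  (45 − 37.0728)²/37.0728 = 1.6951
  (20 − 26.7050)²/26.7050 = 1.6835
  (12 − 17.1111)²/17.1111 = 1.5267
  (29 − 34.8123)²/34.8123 = 0.9704
  (36 − 25.0766)²/25.0766 = 4.7582
  (29 − 22.6667)²/22.6667 = 1.7696
  (44 − 46.1149)²/46.1149 = 0.0970
  (29 − 33.2184)²/33.2184 = 0.5357
χ² = 0.0820 + 1.6951 + 1.6835 + 1.5267 + 0.9704 + 4.7582 + 1.7696 + 0.0970 + 0.5357 = 13.118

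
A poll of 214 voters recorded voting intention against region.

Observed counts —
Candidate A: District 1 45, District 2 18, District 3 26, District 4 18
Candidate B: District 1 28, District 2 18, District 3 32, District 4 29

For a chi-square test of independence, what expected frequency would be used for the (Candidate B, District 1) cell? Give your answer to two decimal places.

36.50

Row total (Candidate B) = 107; column total (District 1) = 73; grand total N = 214.
Expected count = (row total × column total) / N = 107 × 73 / 214 = 36.50.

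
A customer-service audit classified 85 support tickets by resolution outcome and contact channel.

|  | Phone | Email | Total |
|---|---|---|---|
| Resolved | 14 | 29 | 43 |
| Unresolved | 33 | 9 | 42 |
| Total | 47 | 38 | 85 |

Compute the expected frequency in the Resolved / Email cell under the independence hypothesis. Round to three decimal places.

19.224

Row total (Resolved) = 43; column total (Email) = 38; grand total N = 85.
Expected count = (row total × column total) / N = 43 × 38 / 85 = 19.224.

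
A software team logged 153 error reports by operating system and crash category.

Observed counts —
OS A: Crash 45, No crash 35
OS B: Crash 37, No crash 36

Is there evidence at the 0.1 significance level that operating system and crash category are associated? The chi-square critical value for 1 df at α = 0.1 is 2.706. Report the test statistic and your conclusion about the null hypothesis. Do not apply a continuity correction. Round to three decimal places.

0.475; fail to reject H₀

Row totals: 80, 73. Column totals: 82, 71. Grand total N = 153.
Expected counts (row total × column total / N):
  OS A, Crash: 80×82/153 = 42.8758
  OS A, No crash: 80×71/153 = 37.1242
  OS B, Crash: 73×82/153 = 39.1242
  OS B, No crash: 73×71/153 = 33.8758
Contributions (O − E)²/E:
  (45 − 42.8758)²/42.8758 = 0.1052
  (35 − 37.1242)²/37.1242 = 0.1215
  (37 − 39.1242)²/39.1242 = 0.1153
  (36 − 33.8758)²/33.8758 = 0.1332
χ² = 0.1052 + 0.1215 + 0.1153 + 0.1332 = 0.475
df = (2−1)(2−1) = 1. Since 0.475 < 2.706, fail to reject the null hypothesis of independence at α = 0.1.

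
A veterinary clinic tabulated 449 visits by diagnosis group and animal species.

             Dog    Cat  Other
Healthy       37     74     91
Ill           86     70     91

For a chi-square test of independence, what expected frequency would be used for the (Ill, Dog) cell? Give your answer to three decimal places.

Row total (Ill) = 247; column total (Dog) = 123; grand total N = 449.
Expected count = (row total × column total) / N = 247 × 123 / 449 = 67.664.

67.664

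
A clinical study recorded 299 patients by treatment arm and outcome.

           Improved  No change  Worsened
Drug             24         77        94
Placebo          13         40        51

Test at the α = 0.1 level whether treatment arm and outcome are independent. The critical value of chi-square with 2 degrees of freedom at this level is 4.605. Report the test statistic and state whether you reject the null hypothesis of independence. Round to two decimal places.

Row totals: 195, 104. Column totals: 37, 117, 145. Grand total N = 299.
Expected counts (row total × column total / N):
  Drug, Improved: 195×37/299 = 24.130
  Drug, No change: 195×117/299 = 76.304
  Drug, Worsened: 195×145/299 = 94.565
  Placebo, Improved: 104×37/299 = 12.870
  Placebo, No change: 104×117/299 = 40.696
  Placebo, Worsened: 104×145/299 = 50.435
Contributions (O − E)²/E:
  (24 − 24.130)²/24.130 = 0.0007
  (77 − 76.304)²/76.304 = 0.0063
  (94 − 94.565)²/94.565 = 0.0034
  (13 − 12.870)²/12.870 = 0.0013
  (40 − 40.696)²/40.696 = 0.0119
  (51 − 50.435)²/50.435 = 0.0063
χ² = 0.0007 + 0.0063 + 0.0034 + 0.0013 + 0.0119 + 0.0063 = 0.03
df = (2−1)(3−1) = 2. Since 0.03 < 4.605, fail to reject the null hypothesis of independence at α = 0.1.

0.03; fail to reject H₀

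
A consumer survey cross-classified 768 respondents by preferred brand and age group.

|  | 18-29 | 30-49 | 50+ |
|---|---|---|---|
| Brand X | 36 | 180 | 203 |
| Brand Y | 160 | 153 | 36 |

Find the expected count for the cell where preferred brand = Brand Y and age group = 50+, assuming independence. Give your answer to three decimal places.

108.608

Row total (Brand Y) = 349; column total (50+) = 239; grand total N = 768.
Expected count = (row total × column total) / N = 349 × 239 / 768 = 108.608.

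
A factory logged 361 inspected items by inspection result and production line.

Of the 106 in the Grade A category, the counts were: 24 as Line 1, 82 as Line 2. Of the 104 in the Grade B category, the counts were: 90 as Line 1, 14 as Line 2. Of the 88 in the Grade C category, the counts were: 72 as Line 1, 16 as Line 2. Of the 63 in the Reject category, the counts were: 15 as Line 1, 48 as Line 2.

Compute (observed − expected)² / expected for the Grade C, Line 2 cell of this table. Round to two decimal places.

Row total (Grade C) = 88; column total (Line 2) = 160; N = 361.
Expected count E = 88 × 160 / 361 = 39.003.
Contribution = (O − E)²/E = (16 − 39.003)² / 39.003 = 13.57.

13.57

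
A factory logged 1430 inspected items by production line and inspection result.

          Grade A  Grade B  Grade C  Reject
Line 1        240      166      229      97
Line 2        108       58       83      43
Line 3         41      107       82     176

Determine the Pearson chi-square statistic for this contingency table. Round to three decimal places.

Row totals: 732, 292, 406. Column totals: 389, 331, 394, 316. Grand total N = 1430.
Expected counts (row total × column total / N):
  Line 1, Grade A: 732×389/1430 = 199.1245
  Line 1, Grade B: 732×331/1430 = 169.4350
  Line 1, Grade C: 732×394/1430 = 201.6839
  Line 1, Reject: 732×316/1430 = 161.7566
  Line 2, Grade A: 292×389/1430 = 79.4322
  Line 2, Grade B: 292×331/1430 = 67.5888
  Line 2, Grade C: 292×394/1430 = 80.4531
  Line 2, Reject: 292×316/1430 = 64.5259
  Line 3, Grade A: 406×389/1430 = 110.4434
  Line 3, Grade B: 406×331/1430 = 93.9762
  Line 3, Grade C: 406×394/1430 = 111.8629
  Line 3, Reject: 406×316/1430 = 89.7175
Contributions (O − E)²/E:
  (240 − 199.1245)²/199.1245 = 8.3908
  (166 − 169.4350)²/169.4350 = 0.0696
  (229 − 201.6839)²/201.6839 = 3.6997
  (97 − 161.7566)²/161.7566 = 25.9242
  (108 − 79.4322)²/79.4322 = 10.2744
  (58 − 67.5888)²/67.5888 = 1.3604
  (83 − 80.4531)²/80.4531 = 0.0806
  (43 − 64.5259)²/64.5259 = 7.1811
  (41 − 110.4434)²/110.4434 = 43.6639
  (107 − 93.9762)²/93.9762 = 1.8049
  (82 − 111.8629)²/111.8629 = 7.9722
  (176 − 89.7175)²/89.7175 = 82.9790
χ² = 8.3908 + 0.0696 + 3.6997 + 25.9242 + 10.2744 + 1.3604 + 0.0806 + 7.1811 + 43.6639 + 1.8049 + 7.9722 + 82.9790 = 193.401

193.401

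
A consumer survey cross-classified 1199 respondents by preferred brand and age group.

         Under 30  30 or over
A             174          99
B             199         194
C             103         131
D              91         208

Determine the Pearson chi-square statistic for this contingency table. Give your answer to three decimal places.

66.473

Row totals: 273, 393, 234, 299. Column totals: 567, 632. Grand total N = 1199.
Expected counts (row total × column total / N):
  A, Under 30: 273×567/1199 = 129.1001
  A, 30 or over: 273×632/1199 = 143.8999
  B, Under 30: 393×567/1199 = 185.8474
  B, 30 or over: 393×632/1199 = 207.1526
  C, Under 30: 234×567/1199 = 110.6572
  C, 30 or over: 234×632/1199 = 123.3428
  D, Under 30: 299×567/1199 = 141.3953
  D, 30 or over: 299×632/1199 = 157.6047
Contributions (O − E)²/E:
  (174 − 129.1001)²/129.1001 = 15.6158
  (99 − 143.8999)²/143.8999 = 14.0097
  (199 − 185.8474)²/185.8474 = 0.9308
  (194 − 207.1526)²/207.1526 = 0.8351
  (103 − 110.6572)²/110.6572 = 0.5299
  (131 − 123.3428)²/123.3428 = 0.4754
  (91 − 141.3953)²/141.3953 = 17.9616
  (208 − 157.6047)²/157.6047 = 16.1143
χ² = 15.6158 + 14.0097 + 0.9308 + 0.8351 + 0.5299 + 0.4754 + 17.9616 + 16.1143 = 66.473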